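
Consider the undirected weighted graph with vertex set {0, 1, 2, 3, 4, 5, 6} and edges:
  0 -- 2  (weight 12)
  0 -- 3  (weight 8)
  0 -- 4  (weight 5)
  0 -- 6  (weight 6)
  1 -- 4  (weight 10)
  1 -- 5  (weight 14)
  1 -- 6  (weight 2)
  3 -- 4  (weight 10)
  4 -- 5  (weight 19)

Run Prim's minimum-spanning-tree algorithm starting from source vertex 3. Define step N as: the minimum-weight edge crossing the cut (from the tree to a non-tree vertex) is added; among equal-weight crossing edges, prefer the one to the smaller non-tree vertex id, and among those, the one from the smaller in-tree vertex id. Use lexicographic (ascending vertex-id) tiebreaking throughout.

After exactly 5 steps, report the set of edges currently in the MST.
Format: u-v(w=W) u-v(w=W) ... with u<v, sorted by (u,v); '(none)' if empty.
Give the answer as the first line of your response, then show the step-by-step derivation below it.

0-2(w=12) 0-3(w=8) 0-4(w=5) 0-6(w=6) 1-6(w=2)

step 1: add edge 0-3 (w=8); MST = {0-3(w=8)}
step 2: add edge 0-4 (w=5); MST = {0-3(w=8) 0-4(w=5)}
step 3: add edge 0-6 (w=6); MST = {0-3(w=8) 0-4(w=5) 0-6(w=6)}
step 4: add edge 1-6 (w=2); MST = {0-3(w=8) 0-4(w=5) 0-6(w=6) 1-6(w=2)}
step 5: add edge 0-2 (w=12); MST = {0-2(w=12) 0-3(w=8) 0-4(w=5) 0-6(w=6) 1-6(w=2)}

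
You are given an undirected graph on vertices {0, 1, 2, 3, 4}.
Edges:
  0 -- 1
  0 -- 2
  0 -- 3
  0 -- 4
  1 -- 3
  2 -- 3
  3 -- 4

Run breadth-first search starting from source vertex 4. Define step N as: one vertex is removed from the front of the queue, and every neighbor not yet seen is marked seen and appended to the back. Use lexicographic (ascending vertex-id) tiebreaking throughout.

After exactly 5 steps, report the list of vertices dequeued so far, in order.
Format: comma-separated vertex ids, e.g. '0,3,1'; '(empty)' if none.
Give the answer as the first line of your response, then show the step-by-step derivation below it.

4,0,3,1,2

step 1: dequeue 4; queue=[0,3]; order=4
step 2: dequeue 0; queue=[3,1,2]; order=4,0
step 3: dequeue 3; queue=[1,2]; order=4,0,3
step 4: dequeue 1; queue=[2]; order=4,0,3,1
step 5: dequeue 2; queue=[(empty)]; order=4,0,3,1,2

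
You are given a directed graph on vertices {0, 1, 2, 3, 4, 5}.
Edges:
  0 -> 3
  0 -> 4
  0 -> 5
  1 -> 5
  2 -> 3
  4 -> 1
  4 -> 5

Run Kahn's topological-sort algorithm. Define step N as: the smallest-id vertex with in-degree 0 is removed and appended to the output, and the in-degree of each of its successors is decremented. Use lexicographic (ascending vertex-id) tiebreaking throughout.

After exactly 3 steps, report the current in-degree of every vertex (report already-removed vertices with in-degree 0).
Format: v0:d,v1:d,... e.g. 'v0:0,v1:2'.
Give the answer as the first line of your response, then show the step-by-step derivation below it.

v0:0,v1:1,v2:0,v3:0,v4:0,v5:2

step 1: output 0; order=[0]; indeg=(0,1,0,1,0,2)
step 2: output 2; order=[0,2]; indeg=(0,1,0,0,0,2)
step 3: output 3; order=[0,2,3]; indeg=(0,1,0,0,0,2)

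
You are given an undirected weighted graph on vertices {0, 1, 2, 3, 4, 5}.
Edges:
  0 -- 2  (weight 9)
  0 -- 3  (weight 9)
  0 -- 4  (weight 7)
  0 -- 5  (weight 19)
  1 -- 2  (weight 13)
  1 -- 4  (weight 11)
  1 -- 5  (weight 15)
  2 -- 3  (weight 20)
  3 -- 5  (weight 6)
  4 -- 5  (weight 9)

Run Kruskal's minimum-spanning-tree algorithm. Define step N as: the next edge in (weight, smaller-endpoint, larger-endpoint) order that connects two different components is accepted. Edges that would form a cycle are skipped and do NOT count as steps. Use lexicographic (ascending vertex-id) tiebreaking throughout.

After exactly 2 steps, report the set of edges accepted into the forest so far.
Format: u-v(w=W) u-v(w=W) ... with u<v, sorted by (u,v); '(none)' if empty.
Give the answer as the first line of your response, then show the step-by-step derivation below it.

0-4(w=7) 3-5(w=6)

step 1: add edge 3-5 (w=6); MST = {3-5(w=6)}
step 2: add edge 0-4 (w=7); MST = {0-4(w=7) 3-5(w=6)}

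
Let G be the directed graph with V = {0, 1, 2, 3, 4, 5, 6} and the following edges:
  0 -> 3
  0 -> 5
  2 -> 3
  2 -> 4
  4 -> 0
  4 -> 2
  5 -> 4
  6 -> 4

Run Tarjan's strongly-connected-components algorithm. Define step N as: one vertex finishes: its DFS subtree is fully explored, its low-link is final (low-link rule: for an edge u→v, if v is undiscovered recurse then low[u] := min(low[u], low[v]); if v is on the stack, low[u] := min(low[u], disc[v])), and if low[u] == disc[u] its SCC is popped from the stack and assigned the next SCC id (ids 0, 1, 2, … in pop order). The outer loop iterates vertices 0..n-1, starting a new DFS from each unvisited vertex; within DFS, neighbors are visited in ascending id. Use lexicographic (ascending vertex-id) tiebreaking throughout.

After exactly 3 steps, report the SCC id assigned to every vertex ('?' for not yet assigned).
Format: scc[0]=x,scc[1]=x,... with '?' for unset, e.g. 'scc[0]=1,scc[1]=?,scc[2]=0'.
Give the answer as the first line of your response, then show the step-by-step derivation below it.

scc[0]=?,scc[1]=?,scc[2]=?,scc[3]=0,scc[4]=?,scc[5]=?,scc[6]=?

step 1: low=(low[0]=0,low[1]=?,low[2]=?,low[3]=1,low[4]=?,low[5]=?,low[6]=?); scc=(scc[0]=?,scc[1]=?,scc[2]=?,scc[3]=0,scc[4]=?,scc[5]=?,scc[6]=?)
step 2: low=(low[0]=0,low[1]=?,low[2]=3,low[3]=1,low[4]=0,low[5]=2,low[6]=?); scc=(scc[0]=?,scc[1]=?,scc[2]=?,scc[3]=0,scc[4]=?,scc[5]=?,scc[6]=?)
step 3: low=(low[0]=0,low[1]=?,low[2]=3,low[3]=1,low[4]=0,low[5]=2,low[6]=?); scc=(scc[0]=?,scc[1]=?,scc[2]=?,scc[3]=0,scc[4]=?,scc[5]=?,scc[6]=?)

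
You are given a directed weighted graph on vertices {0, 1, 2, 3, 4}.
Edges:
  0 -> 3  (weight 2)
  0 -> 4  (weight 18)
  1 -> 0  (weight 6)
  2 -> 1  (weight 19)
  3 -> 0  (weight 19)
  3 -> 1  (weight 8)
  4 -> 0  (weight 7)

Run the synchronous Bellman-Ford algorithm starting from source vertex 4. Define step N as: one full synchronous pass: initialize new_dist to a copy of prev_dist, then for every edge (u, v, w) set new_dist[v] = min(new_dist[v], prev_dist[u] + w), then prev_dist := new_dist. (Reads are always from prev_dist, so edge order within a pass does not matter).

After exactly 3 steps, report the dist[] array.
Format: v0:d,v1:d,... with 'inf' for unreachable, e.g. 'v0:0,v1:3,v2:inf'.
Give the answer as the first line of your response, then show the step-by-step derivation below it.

v0:7,v1:17,v2:inf,v3:9,v4:0

step 1: dist = v0:7,v1:inf,v2:inf,v3:inf,v4:0
step 2: dist = v0:7,v1:inf,v2:inf,v3:9,v4:0
step 3: dist = v0:7,v1:17,v2:inf,v3:9,v4:0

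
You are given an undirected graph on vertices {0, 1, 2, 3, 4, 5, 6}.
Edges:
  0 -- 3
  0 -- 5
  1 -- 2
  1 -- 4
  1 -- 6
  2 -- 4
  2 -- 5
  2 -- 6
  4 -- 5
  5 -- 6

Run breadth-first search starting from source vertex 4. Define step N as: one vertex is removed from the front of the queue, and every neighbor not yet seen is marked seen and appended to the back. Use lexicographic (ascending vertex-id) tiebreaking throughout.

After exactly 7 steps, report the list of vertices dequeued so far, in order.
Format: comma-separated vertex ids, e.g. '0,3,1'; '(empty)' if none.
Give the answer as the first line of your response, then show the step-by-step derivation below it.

4,1,2,5,6,0,3

step 1: dequeue 4; queue=[1,2,5]; order=4
step 2: dequeue 1; queue=[2,5,6]; order=4,1
step 3: dequeue 2; queue=[5,6]; order=4,1,2
step 4: dequeue 5; queue=[6,0]; order=4,1,2,5
step 5: dequeue 6; queue=[0]; order=4,1,2,5,6
step 6: dequeue 0; queue=[3]; order=4,1,2,5,6,0
step 7: dequeue 3; queue=[(empty)]; order=4,1,2,5,6,0,3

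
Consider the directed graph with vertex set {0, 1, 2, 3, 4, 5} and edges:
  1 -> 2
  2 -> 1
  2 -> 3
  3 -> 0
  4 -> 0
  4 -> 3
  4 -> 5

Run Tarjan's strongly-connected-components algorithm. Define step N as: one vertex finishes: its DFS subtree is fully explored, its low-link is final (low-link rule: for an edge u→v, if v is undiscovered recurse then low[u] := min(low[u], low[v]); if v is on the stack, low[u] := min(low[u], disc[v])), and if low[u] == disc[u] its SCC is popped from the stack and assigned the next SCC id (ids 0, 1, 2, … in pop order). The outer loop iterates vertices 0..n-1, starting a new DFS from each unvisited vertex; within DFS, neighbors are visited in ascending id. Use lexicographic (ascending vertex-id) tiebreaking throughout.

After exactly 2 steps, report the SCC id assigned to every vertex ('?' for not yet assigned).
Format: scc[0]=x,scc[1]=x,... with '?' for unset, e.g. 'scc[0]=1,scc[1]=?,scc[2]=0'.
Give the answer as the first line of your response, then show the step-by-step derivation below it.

scc[0]=0,scc[1]=?,scc[2]=?,scc[3]=1,scc[4]=?,scc[5]=?

step 1: low=(low[0]=0,low[1]=?,low[2]=?,low[3]=?,low[4]=?,low[5]=?); scc=(scc[0]=0,scc[1]=?,scc[2]=?,scc[3]=?,scc[4]=?,scc[5]=?)
step 2: low=(low[0]=0,low[1]=1,low[2]=1,low[3]=3,low[4]=?,low[5]=?); scc=(scc[0]=0,scc[1]=?,scc[2]=?,scc[3]=1,scc[4]=?,scc[5]=?)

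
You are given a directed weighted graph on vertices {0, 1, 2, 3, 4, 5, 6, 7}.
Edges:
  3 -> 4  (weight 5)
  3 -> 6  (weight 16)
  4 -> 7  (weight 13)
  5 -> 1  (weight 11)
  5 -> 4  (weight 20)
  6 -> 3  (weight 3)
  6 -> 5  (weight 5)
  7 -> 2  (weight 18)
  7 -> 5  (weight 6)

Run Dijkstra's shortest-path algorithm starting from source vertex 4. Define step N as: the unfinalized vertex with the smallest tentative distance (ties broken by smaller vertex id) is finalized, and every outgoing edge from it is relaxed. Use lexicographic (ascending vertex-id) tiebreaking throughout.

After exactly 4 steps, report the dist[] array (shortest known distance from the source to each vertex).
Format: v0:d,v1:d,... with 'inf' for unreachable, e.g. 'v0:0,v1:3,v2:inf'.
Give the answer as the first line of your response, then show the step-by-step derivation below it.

v0:inf,v1:30,v2:31,v3:inf,v4:0,v5:19,v6:inf,v7:13

step 1: dist = v0:inf,v1:inf,v2:inf,v3:inf,v4:0,v5:inf,v6:inf,v7:13
step 2: dist = v0:inf,v1:inf,v2:31,v3:inf,v4:0,v5:19,v6:inf,v7:13
step 3: dist = v0:inf,v1:30,v2:31,v3:inf,v4:0,v5:19,v6:inf,v7:13
step 4: dist = v0:inf,v1:30,v2:31,v3:inf,v4:0,v5:19,v6:inf,v7:13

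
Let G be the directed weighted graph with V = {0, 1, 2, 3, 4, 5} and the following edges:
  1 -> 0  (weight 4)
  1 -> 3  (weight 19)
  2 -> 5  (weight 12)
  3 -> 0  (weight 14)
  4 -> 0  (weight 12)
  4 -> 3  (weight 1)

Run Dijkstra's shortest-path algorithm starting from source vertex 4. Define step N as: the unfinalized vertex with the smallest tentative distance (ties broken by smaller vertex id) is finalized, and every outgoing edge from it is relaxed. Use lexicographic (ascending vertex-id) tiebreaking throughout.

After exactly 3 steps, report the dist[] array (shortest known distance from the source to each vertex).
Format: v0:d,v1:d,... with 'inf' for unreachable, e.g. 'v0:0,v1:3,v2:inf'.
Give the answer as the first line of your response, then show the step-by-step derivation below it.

v0:12,v1:inf,v2:inf,v3:1,v4:0,v5:inf

step 1: dist = v0:12,v1:inf,v2:inf,v3:1,v4:0,v5:inf
step 2: dist = v0:12,v1:inf,v2:inf,v3:1,v4:0,v5:inf
step 3: dist = v0:12,v1:inf,v2:inf,v3:1,v4:0,v5:inf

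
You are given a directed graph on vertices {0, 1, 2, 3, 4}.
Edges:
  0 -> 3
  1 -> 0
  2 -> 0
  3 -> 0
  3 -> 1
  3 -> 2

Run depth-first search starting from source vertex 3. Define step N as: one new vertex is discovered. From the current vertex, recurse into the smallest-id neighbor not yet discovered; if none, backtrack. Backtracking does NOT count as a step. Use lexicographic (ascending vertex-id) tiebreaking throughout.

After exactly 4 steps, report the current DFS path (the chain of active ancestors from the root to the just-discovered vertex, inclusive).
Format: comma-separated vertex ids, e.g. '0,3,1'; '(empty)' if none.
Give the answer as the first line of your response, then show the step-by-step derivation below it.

3,2

step 1: discover 3; path=3; order=3
step 2: discover 0; path=3>0; order=3,0
step 3: discover 1; path=3>1; order=3,0,1
step 4: discover 2; path=3>2; order=3,0,1,2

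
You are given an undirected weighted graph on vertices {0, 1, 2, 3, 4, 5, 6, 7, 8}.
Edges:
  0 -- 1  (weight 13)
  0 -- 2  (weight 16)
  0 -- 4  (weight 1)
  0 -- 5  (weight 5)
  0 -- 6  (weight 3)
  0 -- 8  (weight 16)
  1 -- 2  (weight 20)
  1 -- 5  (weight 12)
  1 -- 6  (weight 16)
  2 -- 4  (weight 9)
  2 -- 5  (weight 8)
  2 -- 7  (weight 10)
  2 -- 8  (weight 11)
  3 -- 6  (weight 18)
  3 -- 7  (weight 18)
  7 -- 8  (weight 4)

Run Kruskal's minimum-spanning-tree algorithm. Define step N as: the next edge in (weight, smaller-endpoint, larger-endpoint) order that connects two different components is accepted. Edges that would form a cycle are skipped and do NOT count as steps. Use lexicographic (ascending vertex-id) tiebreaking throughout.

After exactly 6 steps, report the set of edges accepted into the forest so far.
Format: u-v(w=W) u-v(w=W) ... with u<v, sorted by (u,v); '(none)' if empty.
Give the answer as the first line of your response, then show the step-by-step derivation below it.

0-4(w=1) 0-5(w=5) 0-6(w=3) 2-5(w=8) 2-7(w=10) 7-8(w=4)

step 1: add edge 0-4 (w=1); MST = {0-4(w=1)}
step 2: add edge 0-6 (w=3); MST = {0-4(w=1) 0-6(w=3)}
step 3: add edge 7-8 (w=4); MST = {0-4(w=1) 0-6(w=3) 7-8(w=4)}
step 4: add edge 0-5 (w=5); MST = {0-4(w=1) 0-5(w=5) 0-6(w=3) 7-8(w=4)}
step 5: add edge 2-5 (w=8); MST = {0-4(w=1) 0-5(w=5) 0-6(w=3) 2-5(w=8) 7-8(w=4)}
step 6: add edge 2-7 (w=10); MST = {0-4(w=1) 0-5(w=5) 0-6(w=3) 2-5(w=8) 2-7(w=10) 7-8(w=4)}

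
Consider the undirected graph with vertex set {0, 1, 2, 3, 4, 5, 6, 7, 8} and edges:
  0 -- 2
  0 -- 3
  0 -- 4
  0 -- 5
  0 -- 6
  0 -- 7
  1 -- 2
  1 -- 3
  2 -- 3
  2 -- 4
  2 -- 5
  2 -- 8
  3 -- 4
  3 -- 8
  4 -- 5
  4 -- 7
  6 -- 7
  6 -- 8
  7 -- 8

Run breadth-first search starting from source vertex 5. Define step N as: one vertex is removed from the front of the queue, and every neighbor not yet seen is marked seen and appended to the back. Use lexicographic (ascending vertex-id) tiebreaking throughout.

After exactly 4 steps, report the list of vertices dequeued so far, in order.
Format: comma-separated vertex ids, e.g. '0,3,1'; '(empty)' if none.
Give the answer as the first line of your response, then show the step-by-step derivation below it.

5,0,2,4

step 1: dequeue 5; queue=[0,2,4]; order=5
step 2: dequeue 0; queue=[2,4,3,6,7]; order=5,0
step 3: dequeue 2; queue=[4,3,6,7,1,8]; order=5,0,2
step 4: dequeue 4; queue=[3,6,7,1,8]; order=5,0,2,4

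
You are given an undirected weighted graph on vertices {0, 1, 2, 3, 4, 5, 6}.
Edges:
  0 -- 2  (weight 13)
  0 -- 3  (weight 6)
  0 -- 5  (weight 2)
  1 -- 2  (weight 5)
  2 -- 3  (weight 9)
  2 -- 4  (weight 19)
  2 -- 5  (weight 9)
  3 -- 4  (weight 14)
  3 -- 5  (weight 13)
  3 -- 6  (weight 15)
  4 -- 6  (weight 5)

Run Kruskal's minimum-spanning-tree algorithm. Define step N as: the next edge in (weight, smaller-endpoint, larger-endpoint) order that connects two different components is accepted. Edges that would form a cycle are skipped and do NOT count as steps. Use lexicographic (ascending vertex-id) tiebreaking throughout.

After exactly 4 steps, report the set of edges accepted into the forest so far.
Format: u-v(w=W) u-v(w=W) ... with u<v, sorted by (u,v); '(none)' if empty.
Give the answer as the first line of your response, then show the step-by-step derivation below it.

0-3(w=6) 0-5(w=2) 1-2(w=5) 4-6(w=5)

step 1: add edge 0-5 (w=2); MST = {0-5(w=2)}
step 2: add edge 1-2 (w=5); MST = {0-5(w=2) 1-2(w=5)}
step 3: add edge 4-6 (w=5); MST = {0-5(w=2) 1-2(w=5) 4-6(w=5)}
step 4: add edge 0-3 (w=6); MST = {0-3(w=6) 0-5(w=2) 1-2(w=5) 4-6(w=5)}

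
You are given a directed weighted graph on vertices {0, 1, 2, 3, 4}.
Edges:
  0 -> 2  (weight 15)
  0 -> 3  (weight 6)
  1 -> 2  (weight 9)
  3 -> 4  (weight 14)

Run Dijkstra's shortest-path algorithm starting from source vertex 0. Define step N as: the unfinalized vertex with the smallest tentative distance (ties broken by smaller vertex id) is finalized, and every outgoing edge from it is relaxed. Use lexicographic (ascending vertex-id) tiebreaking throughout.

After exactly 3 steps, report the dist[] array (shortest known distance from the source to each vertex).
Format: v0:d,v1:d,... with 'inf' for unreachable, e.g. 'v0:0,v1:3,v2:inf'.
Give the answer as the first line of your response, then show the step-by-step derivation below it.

v0:0,v1:inf,v2:15,v3:6,v4:20

step 1: dist = v0:0,v1:inf,v2:15,v3:6,v4:inf
step 2: dist = v0:0,v1:inf,v2:15,v3:6,v4:20
step 3: dist = v0:0,v1:inf,v2:15,v3:6,v4:20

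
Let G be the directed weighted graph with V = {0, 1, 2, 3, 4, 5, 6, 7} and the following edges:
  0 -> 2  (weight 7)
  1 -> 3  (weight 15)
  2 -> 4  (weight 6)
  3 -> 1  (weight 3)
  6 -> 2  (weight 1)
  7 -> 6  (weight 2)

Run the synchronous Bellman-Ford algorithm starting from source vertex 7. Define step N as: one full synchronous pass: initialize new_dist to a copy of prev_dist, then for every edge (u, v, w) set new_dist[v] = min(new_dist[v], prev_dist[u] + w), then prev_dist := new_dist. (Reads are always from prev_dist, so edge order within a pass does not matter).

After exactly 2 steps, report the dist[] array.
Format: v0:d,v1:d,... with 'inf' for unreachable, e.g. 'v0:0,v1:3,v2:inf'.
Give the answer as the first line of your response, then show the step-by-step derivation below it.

v0:inf,v1:inf,v2:3,v3:inf,v4:inf,v5:inf,v6:2,v7:0

step 1: dist = v0:inf,v1:inf,v2:inf,v3:inf,v4:inf,v5:inf,v6:2,v7:0
step 2: dist = v0:inf,v1:inf,v2:3,v3:inf,v4:inf,v5:inf,v6:2,v7:0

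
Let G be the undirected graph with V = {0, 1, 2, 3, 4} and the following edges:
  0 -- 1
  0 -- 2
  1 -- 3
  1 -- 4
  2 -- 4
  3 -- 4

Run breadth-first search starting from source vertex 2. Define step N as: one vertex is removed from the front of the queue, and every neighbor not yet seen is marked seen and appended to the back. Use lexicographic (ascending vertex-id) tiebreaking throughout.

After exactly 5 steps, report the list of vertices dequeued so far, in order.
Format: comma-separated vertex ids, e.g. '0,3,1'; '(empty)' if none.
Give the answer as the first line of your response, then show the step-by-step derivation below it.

2,0,4,1,3

step 1: dequeue 2; queue=[0,4]; order=2
step 2: dequeue 0; queue=[4,1]; order=2,0
step 3: dequeue 4; queue=[1,3]; order=2,0,4
step 4: dequeue 1; queue=[3]; order=2,0,4,1
step 5: dequeue 3; queue=[(empty)]; order=2,0,4,1,3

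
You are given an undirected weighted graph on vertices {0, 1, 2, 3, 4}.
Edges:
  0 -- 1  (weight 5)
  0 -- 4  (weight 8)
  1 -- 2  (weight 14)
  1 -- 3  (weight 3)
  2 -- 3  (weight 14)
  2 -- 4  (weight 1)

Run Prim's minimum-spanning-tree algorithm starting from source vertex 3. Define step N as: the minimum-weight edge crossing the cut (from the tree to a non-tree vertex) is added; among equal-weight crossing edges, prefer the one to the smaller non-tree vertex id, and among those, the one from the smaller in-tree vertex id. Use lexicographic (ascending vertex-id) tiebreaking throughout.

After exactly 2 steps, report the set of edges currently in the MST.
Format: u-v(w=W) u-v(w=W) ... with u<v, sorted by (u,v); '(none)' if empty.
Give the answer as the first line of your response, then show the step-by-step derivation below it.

0-1(w=5) 1-3(w=3)

step 1: add edge 1-3 (w=3); MST = {1-3(w=3)}
step 2: add edge 0-1 (w=5); MST = {0-1(w=5) 1-3(w=3)}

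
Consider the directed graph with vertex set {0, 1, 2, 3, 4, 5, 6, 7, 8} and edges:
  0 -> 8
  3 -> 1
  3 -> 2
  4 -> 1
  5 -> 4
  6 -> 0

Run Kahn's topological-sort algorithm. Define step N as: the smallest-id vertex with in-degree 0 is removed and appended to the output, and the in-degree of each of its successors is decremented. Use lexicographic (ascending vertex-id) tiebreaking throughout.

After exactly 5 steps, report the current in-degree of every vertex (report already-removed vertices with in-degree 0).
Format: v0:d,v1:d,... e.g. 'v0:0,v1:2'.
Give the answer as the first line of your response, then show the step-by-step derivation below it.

v0:1,v1:0,v2:0,v3:0,v4:0,v5:0,v6:0,v7:0,v8:1

step 1: output 3; order=[3]; indeg=(1,1,0,0,1,0,0,0,1)
step 2: output 2; order=[3,2]; indeg=(1,1,0,0,1,0,0,0,1)
step 3: output 5; order=[3,2,5]; indeg=(1,1,0,0,0,0,0,0,1)
step 4: output 4; order=[3,2,5,4]; indeg=(1,0,0,0,0,0,0,0,1)
step 5: output 1; order=[3,2,5,4,1]; indeg=(1,0,0,0,0,0,0,0,1)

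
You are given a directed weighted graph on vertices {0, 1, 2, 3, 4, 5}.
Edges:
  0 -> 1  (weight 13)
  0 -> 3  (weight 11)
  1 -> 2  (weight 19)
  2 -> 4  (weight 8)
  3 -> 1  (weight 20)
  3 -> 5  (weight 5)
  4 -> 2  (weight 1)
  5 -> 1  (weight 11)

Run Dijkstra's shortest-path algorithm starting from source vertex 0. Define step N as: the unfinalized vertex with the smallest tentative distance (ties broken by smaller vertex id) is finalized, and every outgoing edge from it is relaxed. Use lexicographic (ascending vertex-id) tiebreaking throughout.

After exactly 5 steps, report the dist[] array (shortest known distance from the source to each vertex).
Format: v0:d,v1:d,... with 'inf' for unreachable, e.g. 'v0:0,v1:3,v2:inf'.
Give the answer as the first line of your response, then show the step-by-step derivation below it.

v0:0,v1:13,v2:32,v3:11,v4:40,v5:16

step 1: dist = v0:0,v1:13,v2:inf,v3:11,v4:inf,v5:inf
step 2: dist = v0:0,v1:13,v2:inf,v3:11,v4:inf,v5:16
step 3: dist = v0:0,v1:13,v2:32,v3:11,v4:inf,v5:16
step 4: dist = v0:0,v1:13,v2:32,v3:11,v4:inf,v5:16
step 5: dist = v0:0,v1:13,v2:32,v3:11,v4:40,v5:16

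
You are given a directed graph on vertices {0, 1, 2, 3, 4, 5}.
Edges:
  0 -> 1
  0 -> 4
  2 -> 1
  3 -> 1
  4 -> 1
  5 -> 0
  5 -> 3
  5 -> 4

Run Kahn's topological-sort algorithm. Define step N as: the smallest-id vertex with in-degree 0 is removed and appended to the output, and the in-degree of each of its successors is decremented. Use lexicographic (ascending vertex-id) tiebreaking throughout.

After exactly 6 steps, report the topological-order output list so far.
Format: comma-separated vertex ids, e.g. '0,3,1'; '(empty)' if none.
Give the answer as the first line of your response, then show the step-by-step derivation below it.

2,5,0,3,4,1

step 1: output 2; order=[2]; indeg=(1,3,0,1,2,0)
step 2: output 5; order=[2,5]; indeg=(0,3,0,0,1,0)
step 3: output 0; order=[2,5,0]; indeg=(0,2,0,0,0,0)
step 4: output 3; order=[2,5,0,3]; indeg=(0,1,0,0,0,0)
step 5: output 4; order=[2,5,0,3,4]; indeg=(0,0,0,0,0,0)
step 6: output 1; order=[2,5,0,3,4,1]; indeg=(0,0,0,0,0,0)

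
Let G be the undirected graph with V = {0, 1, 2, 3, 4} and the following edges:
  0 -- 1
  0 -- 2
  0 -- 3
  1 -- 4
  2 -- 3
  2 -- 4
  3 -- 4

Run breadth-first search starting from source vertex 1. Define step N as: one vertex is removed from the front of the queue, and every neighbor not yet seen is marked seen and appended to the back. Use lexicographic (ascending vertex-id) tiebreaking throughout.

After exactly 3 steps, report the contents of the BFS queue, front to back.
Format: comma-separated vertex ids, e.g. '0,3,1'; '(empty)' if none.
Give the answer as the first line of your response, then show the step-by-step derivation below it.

2,3

step 1: dequeue 1; queue=[0,4]; order=1
step 2: dequeue 0; queue=[4,2,3]; order=1,0
step 3: dequeue 4; queue=[2,3]; order=1,0,4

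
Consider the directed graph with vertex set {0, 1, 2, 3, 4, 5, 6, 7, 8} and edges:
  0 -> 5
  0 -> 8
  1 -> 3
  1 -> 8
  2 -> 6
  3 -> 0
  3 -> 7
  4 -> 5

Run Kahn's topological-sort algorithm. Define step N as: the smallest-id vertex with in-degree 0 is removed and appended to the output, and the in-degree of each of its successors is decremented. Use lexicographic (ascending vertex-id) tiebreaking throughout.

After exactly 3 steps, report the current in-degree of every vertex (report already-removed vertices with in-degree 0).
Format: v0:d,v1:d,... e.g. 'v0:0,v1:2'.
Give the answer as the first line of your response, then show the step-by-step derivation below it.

v0:0,v1:0,v2:0,v3:0,v4:0,v5:2,v6:0,v7:0,v8:1

step 1: output 1; order=[1]; indeg=(1,0,0,0,0,2,1,1,1)
step 2: output 2; order=[1,2]; indeg=(1,0,0,0,0,2,0,1,1)
step 3: output 3; order=[1,2,3]; indeg=(0,0,0,0,0,2,0,0,1)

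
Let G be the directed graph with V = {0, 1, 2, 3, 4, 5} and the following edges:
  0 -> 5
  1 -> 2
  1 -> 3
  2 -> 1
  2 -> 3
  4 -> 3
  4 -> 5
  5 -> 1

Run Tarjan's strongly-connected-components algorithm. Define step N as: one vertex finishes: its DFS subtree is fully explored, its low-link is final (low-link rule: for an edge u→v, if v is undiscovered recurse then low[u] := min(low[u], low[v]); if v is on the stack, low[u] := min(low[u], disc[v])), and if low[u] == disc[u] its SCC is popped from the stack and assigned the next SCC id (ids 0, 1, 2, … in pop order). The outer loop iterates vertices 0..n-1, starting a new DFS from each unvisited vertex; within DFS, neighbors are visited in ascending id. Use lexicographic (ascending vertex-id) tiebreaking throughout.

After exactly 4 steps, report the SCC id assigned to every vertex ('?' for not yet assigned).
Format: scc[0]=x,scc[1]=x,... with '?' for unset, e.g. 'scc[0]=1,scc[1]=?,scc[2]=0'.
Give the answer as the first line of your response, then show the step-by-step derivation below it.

scc[0]=?,scc[1]=1,scc[2]=1,scc[3]=0,scc[4]=?,scc[5]=2

step 1: low=(low[0]=0,low[1]=2,low[2]=2,low[3]=4,low[4]=?,low[5]=1); scc=(scc[0]=?,scc[1]=?,scc[2]=?,scc[3]=0,scc[4]=?,scc[5]=?)
step 2: low=(low[0]=0,low[1]=2,low[2]=2,low[3]=4,low[4]=?,low[5]=1); scc=(scc[0]=?,scc[1]=?,scc[2]=?,scc[3]=0,scc[4]=?,scc[5]=?)
step 3: low=(low[0]=0,low[1]=2,low[2]=2,low[3]=4,low[4]=?,low[5]=1); scc=(scc[0]=?,scc[1]=1,scc[2]=1,scc[3]=0,scc[4]=?,scc[5]=?)
step 4: low=(low[0]=0,low[1]=2,low[2]=2,low[3]=4,low[4]=?,low[5]=1); scc=(scc[0]=?,scc[1]=1,scc[2]=1,scc[3]=0,scc[4]=?,scc[5]=2)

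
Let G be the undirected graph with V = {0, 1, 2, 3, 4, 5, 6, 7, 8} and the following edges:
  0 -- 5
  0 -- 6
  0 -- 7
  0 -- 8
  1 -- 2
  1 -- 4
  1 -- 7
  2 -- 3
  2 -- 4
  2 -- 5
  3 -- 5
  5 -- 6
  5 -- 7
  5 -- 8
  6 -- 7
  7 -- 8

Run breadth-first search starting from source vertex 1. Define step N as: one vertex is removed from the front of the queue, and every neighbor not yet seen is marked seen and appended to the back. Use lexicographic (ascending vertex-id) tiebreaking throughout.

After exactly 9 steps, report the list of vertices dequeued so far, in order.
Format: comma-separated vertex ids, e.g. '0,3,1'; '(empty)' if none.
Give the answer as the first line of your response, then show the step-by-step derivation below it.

1,2,4,7,3,5,0,6,8

step 1: dequeue 1; queue=[2,4,7]; order=1
step 2: dequeue 2; queue=[4,7,3,5]; order=1,2
step 3: dequeue 4; queue=[7,3,5]; order=1,2,4
step 4: dequeue 7; queue=[3,5,0,6,8]; order=1,2,4,7
step 5: dequeue 3; queue=[5,0,6,8]; order=1,2,4,7,3
step 6: dequeue 5; queue=[0,6,8]; order=1,2,4,7,3,5
step 7: dequeue 0; queue=[6,8]; order=1,2,4,7,3,5,0
step 8: dequeue 6; queue=[8]; order=1,2,4,7,3,5,0,6
step 9: dequeue 8; queue=[(empty)]; order=1,2,4,7,3,5,0,6,8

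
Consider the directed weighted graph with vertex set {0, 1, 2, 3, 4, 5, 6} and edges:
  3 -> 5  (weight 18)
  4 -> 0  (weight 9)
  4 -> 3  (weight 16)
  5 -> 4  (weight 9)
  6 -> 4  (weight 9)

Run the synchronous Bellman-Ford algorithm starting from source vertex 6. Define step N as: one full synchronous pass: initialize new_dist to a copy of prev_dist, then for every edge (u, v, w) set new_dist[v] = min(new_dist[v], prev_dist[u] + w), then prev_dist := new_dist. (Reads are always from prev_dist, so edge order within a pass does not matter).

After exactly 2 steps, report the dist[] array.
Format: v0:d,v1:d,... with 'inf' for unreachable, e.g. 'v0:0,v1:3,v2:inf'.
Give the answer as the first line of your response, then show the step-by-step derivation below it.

v0:18,v1:inf,v2:inf,v3:25,v4:9,v5:inf,v6:0

step 1: dist = v0:inf,v1:inf,v2:inf,v3:inf,v4:9,v5:inf,v6:0
step 2: dist = v0:18,v1:inf,v2:inf,v3:25,v4:9,v5:inf,v6:0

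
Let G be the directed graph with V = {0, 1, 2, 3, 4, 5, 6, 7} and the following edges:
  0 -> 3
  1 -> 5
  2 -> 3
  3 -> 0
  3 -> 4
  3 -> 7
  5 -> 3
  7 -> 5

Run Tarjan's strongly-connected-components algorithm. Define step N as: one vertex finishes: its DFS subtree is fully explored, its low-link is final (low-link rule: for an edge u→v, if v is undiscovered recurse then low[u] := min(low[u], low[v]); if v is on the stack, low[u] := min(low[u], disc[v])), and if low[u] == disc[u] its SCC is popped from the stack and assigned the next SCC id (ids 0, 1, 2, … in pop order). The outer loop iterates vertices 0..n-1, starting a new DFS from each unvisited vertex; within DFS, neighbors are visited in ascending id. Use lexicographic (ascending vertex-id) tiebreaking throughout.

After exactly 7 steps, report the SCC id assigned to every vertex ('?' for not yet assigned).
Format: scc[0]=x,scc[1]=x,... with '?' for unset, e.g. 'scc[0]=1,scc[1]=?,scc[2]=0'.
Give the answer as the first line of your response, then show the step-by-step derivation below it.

scc[0]=1,scc[1]=2,scc[2]=3,scc[3]=1,scc[4]=0,scc[5]=1,scc[6]=?,scc[7]=1

step 1: low=(low[0]=0,low[1]=?,low[2]=?,low[3]=0,low[4]=2,low[5]=?,low[6]=?,low[7]=?); scc=(scc[0]=?,scc[1]=?,scc[2]=?,scc[3]=?,scc[4]=0,scc[5]=?,scc[6]=?,scc[7]=?)
step 2: low=(low[0]=0,low[1]=?,low[2]=?,low[3]=0,low[4]=2,low[5]=1,low[6]=?,low[7]=3); scc=(scc[0]=?,scc[1]=?,scc[2]=?,scc[3]=?,scc[4]=0,scc[5]=?,scc[6]=?,scc[7]=?)
step 3: low=(low[0]=0,low[1]=?,low[2]=?,low[3]=0,low[4]=2,low[5]=1,low[6]=?,low[7]=1); scc=(scc[0]=?,scc[1]=?,scc[2]=?,scc[3]=?,scc[4]=0,scc[5]=?,scc[6]=?,scc[7]=?)
step 4: low=(low[0]=0,low[1]=?,low[2]=?,low[3]=0,low[4]=2,low[5]=1,low[6]=?,low[7]=1); scc=(scc[0]=?,scc[1]=?,scc[2]=?,scc[3]=?,scc[4]=0,scc[5]=?,scc[6]=?,scc[7]=?)
step 5: low=(low[0]=0,low[1]=?,low[2]=?,low[3]=0,low[4]=2,low[5]=1,low[6]=?,low[7]=1); scc=(scc[0]=1,scc[1]=?,scc[2]=?,scc[3]=1,scc[4]=0,scc[5]=1,scc[6]=?,scc[7]=1)
step 6: low=(low[0]=0,low[1]=5,low[2]=?,low[3]=0,low[4]=2,low[5]=1,low[6]=?,low[7]=1); scc=(scc[0]=1,scc[1]=2,scc[2]=?,scc[3]=1,scc[4]=0,scc[5]=1,scc[6]=?,scc[7]=1)
step 7: low=(low[0]=0,low[1]=5,low[2]=6,low[3]=0,low[4]=2,low[5]=1,low[6]=?,low[7]=1); scc=(scc[0]=1,scc[1]=2,scc[2]=3,scc[3]=1,scc[4]=0,scc[5]=1,scc[6]=?,scc[7]=1)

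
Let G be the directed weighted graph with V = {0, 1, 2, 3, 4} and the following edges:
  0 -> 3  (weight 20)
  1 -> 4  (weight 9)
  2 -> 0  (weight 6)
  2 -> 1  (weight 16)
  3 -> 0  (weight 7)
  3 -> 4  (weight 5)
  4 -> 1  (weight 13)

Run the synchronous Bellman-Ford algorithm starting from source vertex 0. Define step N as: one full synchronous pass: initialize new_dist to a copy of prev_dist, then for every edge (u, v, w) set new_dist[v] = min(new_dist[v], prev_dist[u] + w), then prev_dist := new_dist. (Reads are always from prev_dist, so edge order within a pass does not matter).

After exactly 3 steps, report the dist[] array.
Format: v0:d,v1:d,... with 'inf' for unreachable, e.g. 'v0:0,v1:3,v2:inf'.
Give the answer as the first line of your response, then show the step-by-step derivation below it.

v0:0,v1:38,v2:inf,v3:20,v4:25

step 1: dist = v0:0,v1:inf,v2:inf,v3:20,v4:inf
step 2: dist = v0:0,v1:inf,v2:inf,v3:20,v4:25
step 3: dist = v0:0,v1:38,v2:inf,v3:20,v4:25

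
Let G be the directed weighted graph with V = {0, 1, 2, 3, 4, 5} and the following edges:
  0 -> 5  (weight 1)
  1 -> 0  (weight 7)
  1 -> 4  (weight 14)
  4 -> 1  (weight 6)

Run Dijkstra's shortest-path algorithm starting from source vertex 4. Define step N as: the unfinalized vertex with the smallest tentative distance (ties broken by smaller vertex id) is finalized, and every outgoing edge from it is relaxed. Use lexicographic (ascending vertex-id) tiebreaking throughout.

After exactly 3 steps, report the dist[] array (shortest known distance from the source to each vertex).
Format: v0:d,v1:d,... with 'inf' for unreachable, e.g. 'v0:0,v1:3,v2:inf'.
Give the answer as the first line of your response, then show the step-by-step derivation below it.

v0:13,v1:6,v2:inf,v3:inf,v4:0,v5:14

step 1: dist = v0:inf,v1:6,v2:inf,v3:inf,v4:0,v5:inf
step 2: dist = v0:13,v1:6,v2:inf,v3:inf,v4:0,v5:inf
step 3: dist = v0:13,v1:6,v2:inf,v3:inf,v4:0,v5:14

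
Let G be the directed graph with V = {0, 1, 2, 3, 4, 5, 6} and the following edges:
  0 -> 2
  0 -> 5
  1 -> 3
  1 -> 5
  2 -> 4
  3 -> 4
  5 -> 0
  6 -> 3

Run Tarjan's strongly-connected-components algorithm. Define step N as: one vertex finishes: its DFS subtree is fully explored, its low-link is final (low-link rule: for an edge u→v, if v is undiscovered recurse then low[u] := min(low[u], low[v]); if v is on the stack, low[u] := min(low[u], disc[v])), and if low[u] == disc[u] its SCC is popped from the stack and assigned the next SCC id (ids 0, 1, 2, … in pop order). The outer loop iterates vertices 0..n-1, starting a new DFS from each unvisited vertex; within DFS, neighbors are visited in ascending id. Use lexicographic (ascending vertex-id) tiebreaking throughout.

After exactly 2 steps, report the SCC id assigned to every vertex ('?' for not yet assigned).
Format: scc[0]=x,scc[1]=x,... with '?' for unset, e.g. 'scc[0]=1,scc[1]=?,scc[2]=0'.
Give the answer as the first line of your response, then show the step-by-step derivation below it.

scc[0]=?,scc[1]=?,scc[2]=1,scc[3]=?,scc[4]=0,scc[5]=?,scc[6]=?

step 1: low=(low[0]=0,low[1]=?,low[2]=1,low[3]=?,low[4]=2,low[5]=?,low[6]=?); scc=(scc[0]=?,scc[1]=?,scc[2]=?,scc[3]=?,scc[4]=0,scc[5]=?,scc[6]=?)
step 2: low=(low[0]=0,low[1]=?,low[2]=1,low[3]=?,low[4]=2,low[5]=?,low[6]=?); scc=(scc[0]=?,scc[1]=?,scc[2]=1,scc[3]=?,scc[4]=0,scc[5]=?,scc[6]=?)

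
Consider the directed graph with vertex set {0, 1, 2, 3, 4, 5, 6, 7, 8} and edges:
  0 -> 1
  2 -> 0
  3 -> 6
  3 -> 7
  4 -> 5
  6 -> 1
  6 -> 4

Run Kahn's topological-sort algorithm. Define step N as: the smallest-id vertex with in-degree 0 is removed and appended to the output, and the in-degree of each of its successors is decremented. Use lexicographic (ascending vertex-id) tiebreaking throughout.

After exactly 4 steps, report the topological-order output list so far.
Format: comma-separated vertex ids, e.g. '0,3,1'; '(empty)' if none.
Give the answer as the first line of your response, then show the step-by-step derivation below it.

2,0,3,6

step 1: output 2; order=[2]; indeg=(0,2,0,0,1,1,1,1,0)
step 2: output 0; order=[2,0]; indeg=(0,1,0,0,1,1,1,1,0)
step 3: output 3; order=[2,0,3]; indeg=(0,1,0,0,1,1,0,0,0)
step 4: output 6; order=[2,0,3,6]; indeg=(0,0,0,0,0,1,0,0,0)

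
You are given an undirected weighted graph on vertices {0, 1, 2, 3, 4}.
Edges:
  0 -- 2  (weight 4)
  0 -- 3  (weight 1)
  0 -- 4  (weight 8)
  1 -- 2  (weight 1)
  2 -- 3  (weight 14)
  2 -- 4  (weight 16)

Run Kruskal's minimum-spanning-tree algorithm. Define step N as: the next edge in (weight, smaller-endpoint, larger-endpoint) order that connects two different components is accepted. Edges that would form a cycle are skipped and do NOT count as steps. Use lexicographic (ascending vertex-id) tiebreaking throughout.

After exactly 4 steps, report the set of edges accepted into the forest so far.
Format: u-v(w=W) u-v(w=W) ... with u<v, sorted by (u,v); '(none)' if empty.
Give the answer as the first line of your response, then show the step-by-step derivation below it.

0-2(w=4) 0-3(w=1) 0-4(w=8) 1-2(w=1)

step 1: add edge 0-3 (w=1); MST = {0-3(w=1)}
step 2: add edge 1-2 (w=1); MST = {0-3(w=1) 1-2(w=1)}
step 3: add edge 0-2 (w=4); MST = {0-2(w=4) 0-3(w=1) 1-2(w=1)}
step 4: add edge 0-4 (w=8); MST = {0-2(w=4) 0-3(w=1) 0-4(w=8) 1-2(w=1)}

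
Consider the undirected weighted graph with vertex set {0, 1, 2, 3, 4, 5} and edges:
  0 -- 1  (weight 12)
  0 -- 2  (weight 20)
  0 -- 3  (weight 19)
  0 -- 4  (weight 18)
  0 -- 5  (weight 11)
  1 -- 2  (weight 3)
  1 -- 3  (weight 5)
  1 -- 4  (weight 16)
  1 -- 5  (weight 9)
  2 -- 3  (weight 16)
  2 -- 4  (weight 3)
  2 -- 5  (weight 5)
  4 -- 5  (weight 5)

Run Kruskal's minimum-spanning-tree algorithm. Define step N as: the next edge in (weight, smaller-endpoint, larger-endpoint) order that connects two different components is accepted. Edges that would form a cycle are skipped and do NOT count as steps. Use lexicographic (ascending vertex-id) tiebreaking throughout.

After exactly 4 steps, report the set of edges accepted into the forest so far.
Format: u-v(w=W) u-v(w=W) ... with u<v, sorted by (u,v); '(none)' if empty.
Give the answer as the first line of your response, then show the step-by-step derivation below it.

1-2(w=3) 1-3(w=5) 2-4(w=3) 2-5(w=5)

step 1: add edge 1-2 (w=3); MST = {1-2(w=3)}
step 2: add edge 2-4 (w=3); MST = {1-2(w=3) 2-4(w=3)}
step 3: add edge 1-3 (w=5); MST = {1-2(w=3) 1-3(w=5) 2-4(w=3)}
step 4: add edge 2-5 (w=5); MST = {1-2(w=3) 1-3(w=5) 2-4(w=3) 2-5(w=5)}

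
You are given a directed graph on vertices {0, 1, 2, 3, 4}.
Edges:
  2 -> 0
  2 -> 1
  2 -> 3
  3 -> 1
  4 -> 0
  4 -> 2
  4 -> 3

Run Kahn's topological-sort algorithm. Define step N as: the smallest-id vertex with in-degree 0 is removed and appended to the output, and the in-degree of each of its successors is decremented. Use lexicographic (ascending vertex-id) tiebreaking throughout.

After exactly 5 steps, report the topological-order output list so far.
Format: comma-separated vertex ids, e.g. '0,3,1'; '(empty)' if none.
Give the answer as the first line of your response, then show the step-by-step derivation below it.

4,2,0,3,1

step 1: output 4; order=[4]; indeg=(1,2,0,1,0)
step 2: output 2; order=[4,2]; indeg=(0,1,0,0,0)
step 3: output 0; order=[4,2,0]; indeg=(0,1,0,0,0)
step 4: output 3; order=[4,2,0,3]; indeg=(0,0,0,0,0)
step 5: output 1; order=[4,2,0,3,1]; indeg=(0,0,0,0,0)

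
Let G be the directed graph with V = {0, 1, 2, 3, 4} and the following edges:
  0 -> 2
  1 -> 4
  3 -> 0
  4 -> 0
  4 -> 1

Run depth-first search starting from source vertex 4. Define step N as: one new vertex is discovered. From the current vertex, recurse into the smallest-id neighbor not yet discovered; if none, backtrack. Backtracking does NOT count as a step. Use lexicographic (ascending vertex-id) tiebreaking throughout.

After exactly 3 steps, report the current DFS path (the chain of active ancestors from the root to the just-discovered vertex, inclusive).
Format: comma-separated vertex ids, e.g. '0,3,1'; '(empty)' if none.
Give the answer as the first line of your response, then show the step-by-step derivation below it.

4,0,2

step 1: discover 4; path=4; order=4
step 2: discover 0; path=4>0; order=4,0
step 3: discover 2; path=4>0>2; order=4,0,2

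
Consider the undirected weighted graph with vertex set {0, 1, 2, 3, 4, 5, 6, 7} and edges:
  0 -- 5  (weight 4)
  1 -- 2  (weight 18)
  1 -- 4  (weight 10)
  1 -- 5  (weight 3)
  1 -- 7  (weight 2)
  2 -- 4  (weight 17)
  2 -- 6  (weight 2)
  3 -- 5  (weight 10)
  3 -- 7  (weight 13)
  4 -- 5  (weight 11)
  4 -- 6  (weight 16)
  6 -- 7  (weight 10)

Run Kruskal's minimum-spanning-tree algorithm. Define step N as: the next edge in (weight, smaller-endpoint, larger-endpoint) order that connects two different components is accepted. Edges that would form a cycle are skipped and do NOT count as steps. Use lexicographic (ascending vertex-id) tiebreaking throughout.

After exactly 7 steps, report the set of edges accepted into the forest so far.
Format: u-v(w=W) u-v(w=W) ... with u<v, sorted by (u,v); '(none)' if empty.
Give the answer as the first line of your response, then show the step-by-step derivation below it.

0-5(w=4) 1-4(w=10) 1-5(w=3) 1-7(w=2) 2-6(w=2) 3-5(w=10) 6-7(w=10)

step 1: add edge 1-7 (w=2); MST = {1-7(w=2)}
step 2: add edge 2-6 (w=2); MST = {1-7(w=2) 2-6(w=2)}
step 3: add edge 1-5 (w=3); MST = {1-5(w=3) 1-7(w=2) 2-6(w=2)}
step 4: add edge 0-5 (w=4); MST = {0-5(w=4) 1-5(w=3) 1-7(w=2) 2-6(w=2)}
step 5: add edge 1-4 (w=10); MST = {0-5(w=4) 1-4(w=10) 1-5(w=3) 1-7(w=2) 2-6(w=2)}
step 6: add edge 3-5 (w=10); MST = {0-5(w=4) 1-4(w=10) 1-5(w=3) 1-7(w=2) 2-6(w=2) 3-5(w=10)}
step 7: add edge 6-7 (w=10); MST = {0-5(w=4) 1-4(w=10) 1-5(w=3) 1-7(w=2) 2-6(w=2) 3-5(w=10) 6-7(w=10)}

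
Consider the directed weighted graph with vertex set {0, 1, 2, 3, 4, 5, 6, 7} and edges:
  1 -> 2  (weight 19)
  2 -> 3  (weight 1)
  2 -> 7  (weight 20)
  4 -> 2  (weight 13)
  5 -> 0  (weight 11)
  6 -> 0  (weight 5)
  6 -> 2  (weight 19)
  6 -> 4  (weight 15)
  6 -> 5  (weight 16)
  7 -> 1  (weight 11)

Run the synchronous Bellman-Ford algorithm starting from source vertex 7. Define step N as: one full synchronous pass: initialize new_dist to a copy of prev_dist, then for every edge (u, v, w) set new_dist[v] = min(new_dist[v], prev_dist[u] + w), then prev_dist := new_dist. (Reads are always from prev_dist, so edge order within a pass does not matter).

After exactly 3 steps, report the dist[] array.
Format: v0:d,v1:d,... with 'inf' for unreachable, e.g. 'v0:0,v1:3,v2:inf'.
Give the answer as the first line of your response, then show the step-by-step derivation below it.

v0:inf,v1:11,v2:30,v3:31,v4:inf,v5:inf,v6:inf,v7:0

step 1: dist = v0:inf,v1:11,v2:inf,v3:inf,v4:inf,v5:inf,v6:inf,v7:0
step 2: dist = v0:inf,v1:11,v2:30,v3:inf,v4:inf,v5:inf,v6:inf,v7:0
step 3: dist = v0:inf,v1:11,v2:30,v3:31,v4:inf,v5:inf,v6:inf,v7:0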